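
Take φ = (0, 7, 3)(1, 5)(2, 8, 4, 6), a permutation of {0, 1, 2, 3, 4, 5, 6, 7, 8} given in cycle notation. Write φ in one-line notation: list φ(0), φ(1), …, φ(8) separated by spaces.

Each element maps to the next entry in its cycle (wrapping to the front): 0↦7, 1↦5, 2↦8, 3↦0, 4↦6, 5↦1, 6↦2, 7↦3, 8↦4.
So the one-line form is 7 5 8 0 6 1 2 3 4.

7 5 8 0 6 1 2 3 4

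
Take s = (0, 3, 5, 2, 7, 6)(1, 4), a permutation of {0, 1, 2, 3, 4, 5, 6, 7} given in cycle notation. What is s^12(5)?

5 lies in the 6-cycle (0, 3, 5, 2, 7, 6).
On a 6-cycle, s^6 is the identity, so s^12 = s^0 there (12 ≡ 0 mod 6).
So s^12(5) = 5.

5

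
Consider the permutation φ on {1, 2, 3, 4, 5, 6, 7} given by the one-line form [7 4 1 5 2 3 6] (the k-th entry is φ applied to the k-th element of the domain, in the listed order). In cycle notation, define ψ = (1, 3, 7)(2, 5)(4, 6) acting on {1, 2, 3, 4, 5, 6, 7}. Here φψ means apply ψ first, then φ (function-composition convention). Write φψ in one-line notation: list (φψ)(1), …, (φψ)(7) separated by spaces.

1 2 6 3 4 5 7

(φψ)(x) = φ(ψ(x)). Computing each image: φ(ψ(1)) = φ(3) = 1, φ(ψ(2)) = φ(5) = 2, φ(ψ(3)) = φ(7) = 6, φ(ψ(4)) = φ(6) = 3, φ(ψ(5)) = φ(2) = 4, φ(ψ(6)) = φ(4) = 5, φ(ψ(7)) = φ(1) = 7.
Hence φψ = [1 2 6 3 4 5 7].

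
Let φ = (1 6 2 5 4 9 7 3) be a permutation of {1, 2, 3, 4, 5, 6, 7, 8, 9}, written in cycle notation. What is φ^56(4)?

4

4 lies in the 8-cycle (1 6 2 5 4 9 7 3).
Powers repeat with period 8 on this cycle, and 56 mod 8 = 0, so φ^56(4) = φ^0(4).
So φ^56(4) = 4.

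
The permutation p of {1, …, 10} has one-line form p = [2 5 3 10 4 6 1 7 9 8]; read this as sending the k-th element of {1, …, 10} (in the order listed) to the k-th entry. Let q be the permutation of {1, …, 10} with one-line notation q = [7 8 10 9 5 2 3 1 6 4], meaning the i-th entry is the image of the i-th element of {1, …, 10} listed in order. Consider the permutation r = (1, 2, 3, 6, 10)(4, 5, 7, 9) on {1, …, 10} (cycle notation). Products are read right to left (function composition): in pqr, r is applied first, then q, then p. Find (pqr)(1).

7

Chase 1: r(1) = 2; q(2) = 8; p(8) = 7. Hence (pqr)(1) = 7.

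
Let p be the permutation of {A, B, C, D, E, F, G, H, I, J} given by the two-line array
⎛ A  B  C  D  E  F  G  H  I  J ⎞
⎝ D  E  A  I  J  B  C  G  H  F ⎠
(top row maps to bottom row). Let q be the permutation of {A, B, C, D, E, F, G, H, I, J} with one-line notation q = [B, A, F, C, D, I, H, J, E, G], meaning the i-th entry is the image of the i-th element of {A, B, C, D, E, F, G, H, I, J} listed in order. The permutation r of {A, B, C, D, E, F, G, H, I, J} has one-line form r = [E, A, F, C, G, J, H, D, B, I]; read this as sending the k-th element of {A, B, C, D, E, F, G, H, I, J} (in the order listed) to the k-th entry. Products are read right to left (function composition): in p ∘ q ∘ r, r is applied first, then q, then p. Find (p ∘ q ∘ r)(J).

(p ∘ q ∘ r)(J) = p(q(r(J))). r(J) = I, then q(I) = E, then p(E) = J, so the result is J.

J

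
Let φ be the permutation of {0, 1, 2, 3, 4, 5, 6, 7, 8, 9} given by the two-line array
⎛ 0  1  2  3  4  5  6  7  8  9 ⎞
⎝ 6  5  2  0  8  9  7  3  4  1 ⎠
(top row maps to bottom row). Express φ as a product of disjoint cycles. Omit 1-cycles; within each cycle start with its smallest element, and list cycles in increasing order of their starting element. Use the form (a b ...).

From 0: 0 → 6 → 7 → 3 → 0, closing the cycle (0 6 7 3).
Repeating from the next unused element and collecting all non-trivial cycles gives (0 6 7 3)(1 5 9)(4 8).

(0 6 7 3)(1 5 9)(4 8)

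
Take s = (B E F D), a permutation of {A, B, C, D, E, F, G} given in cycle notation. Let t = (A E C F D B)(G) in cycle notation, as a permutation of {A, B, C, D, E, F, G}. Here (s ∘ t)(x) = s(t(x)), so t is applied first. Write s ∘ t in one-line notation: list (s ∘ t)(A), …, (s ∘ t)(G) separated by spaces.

F A D E C B G

(s ∘ t)(x) = s(t(x)). Computing each image: s(t(A)) = s(E) = F, s(t(B)) = s(A) = A, s(t(C)) = s(F) = D, s(t(D)) = s(B) = E, s(t(E)) = s(C) = C, s(t(F)) = s(D) = B, s(t(G)) = s(G) = G.
Hence s ∘ t = [F A D E C B G].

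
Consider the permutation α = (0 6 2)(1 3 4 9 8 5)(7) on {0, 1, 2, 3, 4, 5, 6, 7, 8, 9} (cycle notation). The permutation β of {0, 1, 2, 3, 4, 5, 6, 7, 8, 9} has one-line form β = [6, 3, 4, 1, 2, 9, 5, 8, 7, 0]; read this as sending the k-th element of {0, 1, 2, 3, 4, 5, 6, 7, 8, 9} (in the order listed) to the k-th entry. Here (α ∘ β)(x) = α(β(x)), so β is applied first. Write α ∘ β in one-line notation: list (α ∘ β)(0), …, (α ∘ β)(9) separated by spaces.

(α ∘ β)(x) = α(β(x)). Computing each image: α(β(0)) = α(6) = 2, α(β(1)) = α(3) = 4, α(β(2)) = α(4) = 9, α(β(3)) = α(1) = 3, α(β(4)) = α(2) = 0, α(β(5)) = α(9) = 8, α(β(6)) = α(5) = 1, α(β(7)) = α(8) = 5, α(β(8)) = α(7) = 7, α(β(9)) = α(0) = 6.
Hence α ∘ β = [2 4 9 3 0 8 1 5 7 6].

2 4 9 3 0 8 1 5 7 6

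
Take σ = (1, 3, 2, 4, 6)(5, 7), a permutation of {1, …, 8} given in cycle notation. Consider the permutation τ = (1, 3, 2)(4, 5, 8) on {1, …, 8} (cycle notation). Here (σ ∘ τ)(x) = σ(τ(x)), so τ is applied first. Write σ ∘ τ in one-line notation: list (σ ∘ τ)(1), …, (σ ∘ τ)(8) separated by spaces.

2 3 4 7 8 1 5 6

Chase each element through τ then σ: 1 → 3 → 2; 2 → 1 → 3; 3 → 2 → 4; 4 → 5 → 7; 5 → 8 → 8; 6 → 6 → 1; 7 → 7 → 5; 8 → 4 → 6.
Collecting the images, σ ∘ τ = [2 3 4 7 8 1 5 6].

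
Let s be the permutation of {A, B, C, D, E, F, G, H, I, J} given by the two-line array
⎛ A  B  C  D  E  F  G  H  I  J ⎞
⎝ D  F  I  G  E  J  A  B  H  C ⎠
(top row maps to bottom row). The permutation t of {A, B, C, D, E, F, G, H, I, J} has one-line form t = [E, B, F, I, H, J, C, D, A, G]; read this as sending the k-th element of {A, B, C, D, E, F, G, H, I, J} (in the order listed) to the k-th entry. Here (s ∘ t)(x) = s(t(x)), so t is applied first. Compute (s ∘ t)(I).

D

First apply t: t(I) = A, then s(A) = D. Thus (s ∘ t)(I) = D.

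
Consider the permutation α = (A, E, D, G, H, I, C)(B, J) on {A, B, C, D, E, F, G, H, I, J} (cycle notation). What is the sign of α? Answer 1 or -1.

-1

The cycle lengths are 7, 2, 1.
A cycle of length ℓ contributes ℓ−1 transpositions, so α is a product of 6 + 1 = 7 transpositions — odd.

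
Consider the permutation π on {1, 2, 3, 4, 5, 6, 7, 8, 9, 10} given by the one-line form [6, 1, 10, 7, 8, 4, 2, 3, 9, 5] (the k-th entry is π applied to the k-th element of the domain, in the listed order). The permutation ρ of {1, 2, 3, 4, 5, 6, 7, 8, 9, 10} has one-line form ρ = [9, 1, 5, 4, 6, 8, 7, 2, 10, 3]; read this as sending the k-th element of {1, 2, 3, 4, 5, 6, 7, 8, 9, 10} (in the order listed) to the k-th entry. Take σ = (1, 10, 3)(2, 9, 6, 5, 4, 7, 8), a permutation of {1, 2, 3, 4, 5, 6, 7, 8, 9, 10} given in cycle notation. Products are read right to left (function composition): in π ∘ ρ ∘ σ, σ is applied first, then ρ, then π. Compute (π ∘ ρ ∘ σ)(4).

Chase 4: σ(4) = 7; ρ(7) = 7; π(7) = 2. Hence (π ∘ ρ ∘ σ)(4) = 2.

2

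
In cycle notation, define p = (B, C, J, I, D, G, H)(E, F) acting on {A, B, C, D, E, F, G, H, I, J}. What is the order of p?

The cycle type of p is (7, 2, 1).
Since disjoint cycles commute, ord(p) = lcm(7, 2) = 14.

14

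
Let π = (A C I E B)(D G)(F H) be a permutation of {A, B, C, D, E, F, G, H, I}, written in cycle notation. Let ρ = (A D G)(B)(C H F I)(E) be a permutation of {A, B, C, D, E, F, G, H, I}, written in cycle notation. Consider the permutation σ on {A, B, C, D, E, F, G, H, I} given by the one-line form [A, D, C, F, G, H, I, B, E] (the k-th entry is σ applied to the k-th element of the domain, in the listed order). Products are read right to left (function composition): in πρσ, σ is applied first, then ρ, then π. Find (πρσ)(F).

H

Chase F: σ(F) = H; ρ(H) = F; π(F) = H. Hence (πρσ)(F) = H.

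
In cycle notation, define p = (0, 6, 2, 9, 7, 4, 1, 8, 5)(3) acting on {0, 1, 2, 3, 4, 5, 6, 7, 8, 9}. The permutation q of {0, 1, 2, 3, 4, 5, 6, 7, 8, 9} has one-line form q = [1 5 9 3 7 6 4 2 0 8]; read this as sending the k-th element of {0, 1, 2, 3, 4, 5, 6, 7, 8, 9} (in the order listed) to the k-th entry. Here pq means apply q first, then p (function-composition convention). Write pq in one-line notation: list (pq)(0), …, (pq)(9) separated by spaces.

Chase each element through q then p: 0 → 1 → 8; 1 → 5 → 0; 2 → 9 → 7; 3 → 3 → 3; 4 → 7 → 4; 5 → 6 → 2; 6 → 4 → 1; 7 → 2 → 9; 8 → 0 → 6; 9 → 8 → 5.
Collecting the images, pq = [8 0 7 3 4 2 1 9 6 5].

8 0 7 3 4 2 1 9 6 5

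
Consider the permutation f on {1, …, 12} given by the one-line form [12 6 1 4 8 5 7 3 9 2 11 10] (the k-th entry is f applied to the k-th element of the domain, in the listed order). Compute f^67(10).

5

Tracing 10 → 2 → … returns to 10 after 8 steps, so 10 lies in an 8-cycle (1 12 10 2 6 5 8 3).
On an 8-cycle, f^8 is the identity, so f^67 = f^3 there (67 ≡ 3 mod 8).
Stepping 3 places around the cycle: 10 → 2 → 6 → 5.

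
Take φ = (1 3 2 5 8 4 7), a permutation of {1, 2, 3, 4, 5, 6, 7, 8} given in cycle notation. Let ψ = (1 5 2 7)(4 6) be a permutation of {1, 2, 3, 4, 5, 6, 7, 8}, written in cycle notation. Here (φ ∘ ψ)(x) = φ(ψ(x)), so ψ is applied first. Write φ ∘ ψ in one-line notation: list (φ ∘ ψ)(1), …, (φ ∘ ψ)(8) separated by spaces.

(φ ∘ ψ)(x) = φ(ψ(x)). Computing each image: φ(ψ(1)) = φ(5) = 8, φ(ψ(2)) = φ(7) = 1, φ(ψ(3)) = φ(3) = 2, φ(ψ(4)) = φ(6) = 6, φ(ψ(5)) = φ(2) = 5, φ(ψ(6)) = φ(4) = 7, φ(ψ(7)) = φ(1) = 3, φ(ψ(8)) = φ(8) = 4.
Hence φ ∘ ψ = [8 1 2 6 5 7 3 4].

8 1 2 6 5 7 3 4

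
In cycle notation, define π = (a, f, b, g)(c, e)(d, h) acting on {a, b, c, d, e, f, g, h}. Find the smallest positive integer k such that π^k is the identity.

The disjoint cycles have lengths 4, 2, 2.
The order of π is the least common multiple of its cycle lengths: lcm(4, 2, 2) = 4.

4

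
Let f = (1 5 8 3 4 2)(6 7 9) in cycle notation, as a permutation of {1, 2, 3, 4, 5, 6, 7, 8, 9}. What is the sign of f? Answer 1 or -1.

The cycle lengths are 6, 3.
A cycle is odd iff its length is even; f has 1 even-length cycle, so sgn(f) = (−1)^1 and f is odd.

-1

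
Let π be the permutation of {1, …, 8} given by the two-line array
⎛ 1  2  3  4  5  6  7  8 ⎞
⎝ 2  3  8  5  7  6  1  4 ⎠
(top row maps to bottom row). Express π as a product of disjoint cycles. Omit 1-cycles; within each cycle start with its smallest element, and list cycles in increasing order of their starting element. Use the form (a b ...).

(1 2 3 8 4 5 7)

Start at 1 and follow images: 1 → 2 → 3 → 8 → 4 → 5 → 7 → 1, giving the cycle (1 2 3 8 4 5 7).
Continuing from each remaining unvisited element yields (1 2 3 8 4 5 7).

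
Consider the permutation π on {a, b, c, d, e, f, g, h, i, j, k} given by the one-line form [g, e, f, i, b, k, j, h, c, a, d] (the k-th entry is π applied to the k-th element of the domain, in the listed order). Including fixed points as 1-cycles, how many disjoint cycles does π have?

4

The cycle decomposition is (a, g, j)(b, e)(c, f, k, d, i)(h), which has 4 cycles (counting 1-cycles).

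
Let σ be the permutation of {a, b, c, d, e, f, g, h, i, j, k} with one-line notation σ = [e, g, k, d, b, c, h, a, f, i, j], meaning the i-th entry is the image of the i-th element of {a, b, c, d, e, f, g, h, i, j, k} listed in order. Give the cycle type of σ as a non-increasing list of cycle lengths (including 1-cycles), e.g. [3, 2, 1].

[5, 5, 1]

The disjoint cycles are (a, e, b, g, h)(c, k, j, i, f)(d), with lengths 5, 5, 1 in non-increasing order.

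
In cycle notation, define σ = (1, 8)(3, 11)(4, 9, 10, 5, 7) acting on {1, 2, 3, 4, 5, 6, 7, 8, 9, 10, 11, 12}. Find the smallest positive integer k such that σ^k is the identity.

The disjoint cycles have lengths 5, 2, 2, 1, 1, 1.
The order of σ is the least common multiple of its cycle lengths: lcm(5, 2, 2) = 10.

10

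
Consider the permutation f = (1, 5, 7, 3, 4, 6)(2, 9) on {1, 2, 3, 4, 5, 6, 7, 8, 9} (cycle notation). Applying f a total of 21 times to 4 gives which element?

4 lies in the 6-cycle (1, 5, 7, 3, 4, 6).
Since the cycle has length 6, f^21 acts on it the same as f^3 (21 mod 6 = 3).
Stepping 3 places around the cycle: 4 → 6 → 1 → 5.

5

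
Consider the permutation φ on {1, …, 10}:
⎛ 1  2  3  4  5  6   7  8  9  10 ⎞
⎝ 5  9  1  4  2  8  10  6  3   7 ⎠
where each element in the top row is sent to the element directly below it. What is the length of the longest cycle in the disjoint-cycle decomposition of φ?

5

Decomposing into disjoint cycles gives (1, 5, 2, 9, 3)(6, 8)(7, 10); the longest has length 5.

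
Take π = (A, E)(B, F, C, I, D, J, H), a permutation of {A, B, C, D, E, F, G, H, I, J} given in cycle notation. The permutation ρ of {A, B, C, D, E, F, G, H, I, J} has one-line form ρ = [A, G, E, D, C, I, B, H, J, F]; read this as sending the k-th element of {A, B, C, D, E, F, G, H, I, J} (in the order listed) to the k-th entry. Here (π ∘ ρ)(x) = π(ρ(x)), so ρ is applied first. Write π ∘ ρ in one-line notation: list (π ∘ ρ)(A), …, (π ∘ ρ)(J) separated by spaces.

E G A J I D F B H C

(π ∘ ρ)(x) = π(ρ(x)). Computing each image: π(ρ(A)) = π(A) = E, π(ρ(B)) = π(G) = G, π(ρ(C)) = π(E) = A, π(ρ(D)) = π(D) = J, π(ρ(E)) = π(C) = I, π(ρ(F)) = π(I) = D, π(ρ(G)) = π(B) = F, π(ρ(H)) = π(H) = B, π(ρ(I)) = π(J) = H, π(ρ(J)) = π(F) = C.
Hence π ∘ ρ = [E G A J I D F B H C].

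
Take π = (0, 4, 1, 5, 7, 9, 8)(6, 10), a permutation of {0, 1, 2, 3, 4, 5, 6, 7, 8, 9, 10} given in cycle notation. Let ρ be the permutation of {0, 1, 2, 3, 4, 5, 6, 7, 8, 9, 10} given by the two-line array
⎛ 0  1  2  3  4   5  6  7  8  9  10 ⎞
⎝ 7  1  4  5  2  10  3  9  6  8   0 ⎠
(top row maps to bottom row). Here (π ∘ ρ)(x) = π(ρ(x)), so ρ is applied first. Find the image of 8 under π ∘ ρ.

10

(π ∘ ρ)(8) = π(ρ(8)). ρ(8) = 6, then π(6) = 10. So (π ∘ ρ)(8) = 10.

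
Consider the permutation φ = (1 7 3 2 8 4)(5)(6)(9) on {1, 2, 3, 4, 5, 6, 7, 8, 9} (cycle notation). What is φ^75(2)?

2 lies in the 6-cycle (1 7 3 2 8 4).
Since the cycle has length 6, φ^75 acts on it the same as φ^3 (75 mod 6 = 3).
Advancing 3 steps from 2: 2 → 8 → 4 → 1.

1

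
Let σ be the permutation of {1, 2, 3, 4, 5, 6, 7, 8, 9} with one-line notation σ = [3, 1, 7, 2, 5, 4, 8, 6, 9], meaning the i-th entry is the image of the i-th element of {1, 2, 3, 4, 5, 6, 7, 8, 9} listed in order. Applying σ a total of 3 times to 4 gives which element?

Tracing 4 → 2 → … returns to 4 after 7 steps, so 4 lies in a 7-cycle (1 3 7 8 6 4 2).
Advancing 3 steps from 4: 4 → 2 → 1 → 3.

3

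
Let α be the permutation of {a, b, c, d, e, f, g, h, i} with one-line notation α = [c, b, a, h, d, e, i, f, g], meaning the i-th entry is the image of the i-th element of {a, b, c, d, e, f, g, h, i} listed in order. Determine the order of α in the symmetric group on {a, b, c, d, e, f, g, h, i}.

4

Writing α as disjoint cycles, the cycle lengths are 4, 2, 2, 1.
The order is lcm(4, 2, 2) = 4.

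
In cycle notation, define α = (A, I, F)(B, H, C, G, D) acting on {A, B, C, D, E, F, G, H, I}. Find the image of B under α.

In the cycle (B, H, C, G, D), B is followed by H, so α(B) = H.

H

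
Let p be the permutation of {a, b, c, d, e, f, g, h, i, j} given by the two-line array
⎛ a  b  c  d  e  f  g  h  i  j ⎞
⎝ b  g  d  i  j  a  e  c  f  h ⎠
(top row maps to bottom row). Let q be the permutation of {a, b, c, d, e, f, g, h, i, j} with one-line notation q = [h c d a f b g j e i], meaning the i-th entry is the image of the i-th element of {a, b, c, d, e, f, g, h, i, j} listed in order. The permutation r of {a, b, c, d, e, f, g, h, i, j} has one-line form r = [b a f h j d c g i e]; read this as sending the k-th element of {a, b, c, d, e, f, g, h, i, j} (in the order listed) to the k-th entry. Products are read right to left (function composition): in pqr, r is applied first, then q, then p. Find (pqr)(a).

d

Apply the permutations in order: r(a) = b, then q(b) = c, then p(c) = d. So (pqr)(a) = d.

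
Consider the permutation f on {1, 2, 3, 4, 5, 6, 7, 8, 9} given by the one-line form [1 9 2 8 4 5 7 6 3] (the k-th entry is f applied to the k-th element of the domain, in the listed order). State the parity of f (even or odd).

odd

In disjoint-cycle form the cycle lengths are 4, 3, 1, 1.
A cycle of length ℓ contributes ℓ−1 transpositions, so f is a product of 3 + 2 = 5 transpositions — odd.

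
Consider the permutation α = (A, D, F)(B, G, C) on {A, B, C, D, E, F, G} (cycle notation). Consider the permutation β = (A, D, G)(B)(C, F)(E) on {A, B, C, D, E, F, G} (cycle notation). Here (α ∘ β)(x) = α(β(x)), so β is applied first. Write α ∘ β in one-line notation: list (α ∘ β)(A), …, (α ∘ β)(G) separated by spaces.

F G A C E B D

(α ∘ β)(x) = α(β(x)). Computing each image: α(β(A)) = α(D) = F, α(β(B)) = α(B) = G, α(β(C)) = α(F) = A, α(β(D)) = α(G) = C, α(β(E)) = α(E) = E, α(β(F)) = α(C) = B, α(β(G)) = α(A) = D.
Hence α ∘ β = [F G A C E B D].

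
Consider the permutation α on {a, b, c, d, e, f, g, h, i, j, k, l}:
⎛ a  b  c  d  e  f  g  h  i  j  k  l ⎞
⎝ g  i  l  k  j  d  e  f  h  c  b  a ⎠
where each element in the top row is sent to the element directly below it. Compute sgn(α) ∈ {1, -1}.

In disjoint-cycle form the cycle lengths are 6, 6.
A cycle is odd iff its length is even; α has 2 even-length cycles, so sgn(α) = (−1)^2 and α is even.

1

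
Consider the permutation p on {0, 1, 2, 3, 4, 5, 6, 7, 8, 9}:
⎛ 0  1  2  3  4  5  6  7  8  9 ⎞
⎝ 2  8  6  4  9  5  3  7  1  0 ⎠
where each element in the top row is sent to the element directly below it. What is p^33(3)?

0

Tracing 3 → 4 → … returns to 3 after 6 steps, so 3 lies in a 6-cycle (0 2 6 3 4 9).
Since the cycle has length 6, p^33 acts on it the same as p^3 (33 mod 6 = 3).
Advancing 3 steps from 3: 3 → 4 → 9 → 0.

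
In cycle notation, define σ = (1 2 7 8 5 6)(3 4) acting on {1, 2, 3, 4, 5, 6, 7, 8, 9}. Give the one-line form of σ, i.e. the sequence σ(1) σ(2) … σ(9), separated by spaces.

Each element maps to the next entry in its cycle (wrapping to the front): 1→2, 2→7, 3→4, 4→3, 5→6, 6→1, 7→8, 8→5, 9→9.
So the one-line form is 2 7 4 3 6 1 8 5 9.

2 7 4 3 6 1 8 5 9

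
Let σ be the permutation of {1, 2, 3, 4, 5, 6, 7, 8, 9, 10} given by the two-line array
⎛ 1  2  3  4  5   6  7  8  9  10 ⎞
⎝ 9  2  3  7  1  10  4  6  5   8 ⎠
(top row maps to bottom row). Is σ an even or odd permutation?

odd

In disjoint-cycle form the cycle lengths are 3, 3, 2, 1, 1.
A cycle of length ℓ contributes ℓ−1 transpositions, so σ is a product of 2 + 2 + 1 = 5 transpositions — odd.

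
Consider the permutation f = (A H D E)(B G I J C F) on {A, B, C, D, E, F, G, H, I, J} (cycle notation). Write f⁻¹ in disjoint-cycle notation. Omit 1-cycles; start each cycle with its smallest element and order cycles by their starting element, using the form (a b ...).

(A E D H)(B F C J I G)

The inverse reverses each cycle.
Reversing each cycle of f and rotating so the smallest element leads gives (A E D H)(B F C J I G).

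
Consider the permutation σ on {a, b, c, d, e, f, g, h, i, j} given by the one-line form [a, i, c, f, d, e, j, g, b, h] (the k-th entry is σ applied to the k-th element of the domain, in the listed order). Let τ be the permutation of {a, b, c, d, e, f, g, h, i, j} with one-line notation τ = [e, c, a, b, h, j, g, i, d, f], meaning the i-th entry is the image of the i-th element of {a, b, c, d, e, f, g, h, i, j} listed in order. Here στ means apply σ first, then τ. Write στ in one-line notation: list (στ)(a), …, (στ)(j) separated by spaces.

(στ)(x) = τ(σ(x)). Computing each image: τ(σ(a)) = τ(a) = e, τ(σ(b)) = τ(i) = d, τ(σ(c)) = τ(c) = a, τ(σ(d)) = τ(f) = j, τ(σ(e)) = τ(d) = b, τ(σ(f)) = τ(e) = h, τ(σ(g)) = τ(j) = f, τ(σ(h)) = τ(g) = g, τ(σ(i)) = τ(b) = c, τ(σ(j)) = τ(h) = i.
Hence στ = [e d a j b h f g c i].

e d a j b h f g c i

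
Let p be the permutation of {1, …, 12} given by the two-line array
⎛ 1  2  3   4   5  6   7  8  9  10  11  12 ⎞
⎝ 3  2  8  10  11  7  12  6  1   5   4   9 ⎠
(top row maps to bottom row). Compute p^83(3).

1

Tracing 3 → 8 → … returns to 3 after 7 steps, so 3 lies in a 7-cycle (1, 3, 8, 6, 7, 12, 9).
Since the cycle has length 7, p^83 acts on it the same as p^6 (83 mod 7 = 6).
Advancing 6 steps from 3: 3 → 8 → 6 → 7 → 12 → 9 → 1.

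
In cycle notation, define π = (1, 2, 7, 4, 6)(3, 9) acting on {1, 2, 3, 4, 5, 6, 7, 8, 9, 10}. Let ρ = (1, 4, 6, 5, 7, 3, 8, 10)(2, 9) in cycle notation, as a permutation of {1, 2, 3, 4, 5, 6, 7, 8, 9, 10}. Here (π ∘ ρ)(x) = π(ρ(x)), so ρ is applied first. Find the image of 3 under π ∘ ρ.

8

First apply ρ: ρ(3) = 8, then π(8) = 8. Thus (π ∘ ρ)(3) = 8.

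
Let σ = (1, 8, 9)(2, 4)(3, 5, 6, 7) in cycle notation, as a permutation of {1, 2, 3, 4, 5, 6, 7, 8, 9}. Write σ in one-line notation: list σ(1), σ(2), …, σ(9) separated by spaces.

8 4 5 2 6 7 3 9 1

Image by image: 1↦8, 2↦4, 3↦5, 4↦2, 5↦6, 6↦7, 7↦3, 8↦9, 9↦1.
Listing these in domain order gives 8 4 5 2 6 7 3 9 1.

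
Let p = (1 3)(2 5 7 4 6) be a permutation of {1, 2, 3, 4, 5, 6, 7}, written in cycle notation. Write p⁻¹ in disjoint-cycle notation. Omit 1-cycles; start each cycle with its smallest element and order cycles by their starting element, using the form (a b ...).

(1 3)(2 6 4 7 5)

If p sends a → b within a cycle, p⁻¹ sends b → a; equivalently, reverse each cycle.
After reversing and putting each cycle's least element first, p⁻¹ = (1 3)(2 6 4 7 5).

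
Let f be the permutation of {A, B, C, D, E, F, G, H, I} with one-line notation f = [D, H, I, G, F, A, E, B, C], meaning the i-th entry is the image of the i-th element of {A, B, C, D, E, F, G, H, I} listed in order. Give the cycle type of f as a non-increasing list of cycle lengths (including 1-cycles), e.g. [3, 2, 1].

[5, 2, 2]

The disjoint cycles are (A D G E F)(B H)(C I), with lengths 5, 2, 2 in non-increasing order.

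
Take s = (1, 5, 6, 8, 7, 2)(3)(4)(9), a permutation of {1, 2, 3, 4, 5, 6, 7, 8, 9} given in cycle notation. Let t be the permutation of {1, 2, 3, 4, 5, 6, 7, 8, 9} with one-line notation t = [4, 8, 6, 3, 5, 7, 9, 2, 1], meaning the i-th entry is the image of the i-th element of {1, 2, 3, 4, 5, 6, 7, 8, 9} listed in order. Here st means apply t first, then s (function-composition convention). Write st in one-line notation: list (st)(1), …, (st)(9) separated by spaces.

4 7 8 3 6 2 9 1 5

For each element, apply t then s: 1 → 4 → 4; 2 → 8 → 7; 3 → 6 → 8; 4 → 3 → 3; 5 → 5 → 6; 6 → 7 → 2; 7 → 9 → 9; 8 → 2 → 1; 9 → 1 → 5.
Collecting the images, st = [4 7 8 3 6 2 9 1 5].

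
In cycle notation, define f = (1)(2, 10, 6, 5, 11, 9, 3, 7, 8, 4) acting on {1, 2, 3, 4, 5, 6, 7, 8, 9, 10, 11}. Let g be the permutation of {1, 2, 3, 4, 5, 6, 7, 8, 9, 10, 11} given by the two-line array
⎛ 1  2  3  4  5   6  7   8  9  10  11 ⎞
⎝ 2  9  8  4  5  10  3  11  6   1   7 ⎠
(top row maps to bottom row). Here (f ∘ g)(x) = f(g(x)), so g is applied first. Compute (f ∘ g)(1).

10

(f ∘ g)(1) = f(g(1)). g(1) = 2, then f(2) = 10. So (f ∘ g)(1) = 10.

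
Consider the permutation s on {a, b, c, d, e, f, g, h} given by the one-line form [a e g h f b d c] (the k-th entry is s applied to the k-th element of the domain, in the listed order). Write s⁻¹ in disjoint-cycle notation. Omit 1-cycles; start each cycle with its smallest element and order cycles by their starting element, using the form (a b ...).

The cycle decomposition of s is (b e f)(c g d h).
The inverse reverses every cycle; in canonical form, s⁻¹ = (b f e)(c h d g).

(b f e)(c h d g)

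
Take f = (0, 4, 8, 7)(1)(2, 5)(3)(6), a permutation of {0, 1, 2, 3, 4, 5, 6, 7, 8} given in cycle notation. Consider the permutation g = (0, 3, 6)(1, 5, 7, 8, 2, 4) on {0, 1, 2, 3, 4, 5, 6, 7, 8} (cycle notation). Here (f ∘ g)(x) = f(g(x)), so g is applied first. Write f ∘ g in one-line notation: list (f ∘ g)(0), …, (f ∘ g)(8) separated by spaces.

(f ∘ g)(x) = f(g(x)). Computing each image: f(g(0)) = f(3) = 3, f(g(1)) = f(5) = 2, f(g(2)) = f(4) = 8, f(g(3)) = f(6) = 6, f(g(4)) = f(1) = 1, f(g(5)) = f(7) = 0, f(g(6)) = f(0) = 4, f(g(7)) = f(8) = 7, f(g(8)) = f(2) = 5.
Hence f ∘ g = [3 2 8 6 1 0 4 7 5].

3 2 8 6 1 0 4 7 5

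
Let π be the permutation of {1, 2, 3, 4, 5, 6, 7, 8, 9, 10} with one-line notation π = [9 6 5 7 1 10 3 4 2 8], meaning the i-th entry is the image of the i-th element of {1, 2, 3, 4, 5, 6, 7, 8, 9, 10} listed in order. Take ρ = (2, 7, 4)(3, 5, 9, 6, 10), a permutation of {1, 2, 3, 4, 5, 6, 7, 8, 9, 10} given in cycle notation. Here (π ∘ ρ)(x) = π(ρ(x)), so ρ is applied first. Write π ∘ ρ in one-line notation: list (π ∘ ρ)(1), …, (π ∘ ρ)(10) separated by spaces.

9 3 1 6 2 8 7 4 10 5

(π ∘ ρ)(x) = π(ρ(x)). Computing each image: π(ρ(1)) = π(1) = 9, π(ρ(2)) = π(7) = 3, π(ρ(3)) = π(5) = 1, π(ρ(4)) = π(2) = 6, π(ρ(5)) = π(9) = 2, π(ρ(6)) = π(10) = 8, π(ρ(7)) = π(4) = 7, π(ρ(8)) = π(8) = 4, π(ρ(9)) = π(6) = 10, π(ρ(10)) = π(3) = 5.
Hence π ∘ ρ = [9 3 1 6 2 8 7 4 10 5].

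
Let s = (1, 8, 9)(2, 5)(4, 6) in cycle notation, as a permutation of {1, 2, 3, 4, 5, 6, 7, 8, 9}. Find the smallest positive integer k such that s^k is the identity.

The cycle type of s is (3, 2, 2, 1, 1).
Since disjoint cycles commute, ord(s) = lcm(3, 2, 2) = 6.

6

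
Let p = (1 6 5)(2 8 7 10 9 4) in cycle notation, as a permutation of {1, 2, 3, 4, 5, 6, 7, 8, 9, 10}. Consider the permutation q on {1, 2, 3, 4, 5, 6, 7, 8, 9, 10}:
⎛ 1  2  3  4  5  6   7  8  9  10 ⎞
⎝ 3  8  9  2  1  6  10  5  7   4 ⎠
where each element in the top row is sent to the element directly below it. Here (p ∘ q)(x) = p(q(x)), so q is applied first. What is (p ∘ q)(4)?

8

q(4) = 2, then p(2) = 8; composing gives (p ∘ q)(4) = 8.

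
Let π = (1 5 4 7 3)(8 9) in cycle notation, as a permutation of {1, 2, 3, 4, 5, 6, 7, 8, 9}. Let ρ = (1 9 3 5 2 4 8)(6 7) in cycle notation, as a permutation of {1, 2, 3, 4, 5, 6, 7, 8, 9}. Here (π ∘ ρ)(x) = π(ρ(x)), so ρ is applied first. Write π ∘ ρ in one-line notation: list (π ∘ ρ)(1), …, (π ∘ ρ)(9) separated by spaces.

8 7 4 9 2 3 6 5 1

Chase each element through ρ then π: 1 → 9 → 8; 2 → 4 → 7; 3 → 5 → 4; 4 → 8 → 9; 5 → 2 → 2; 6 → 7 → 3; 7 → 6 → 6; 8 → 1 → 5; 9 → 3 → 1.
So π ∘ ρ in one-line form is 8 7 4 9 2 3 6 5 1.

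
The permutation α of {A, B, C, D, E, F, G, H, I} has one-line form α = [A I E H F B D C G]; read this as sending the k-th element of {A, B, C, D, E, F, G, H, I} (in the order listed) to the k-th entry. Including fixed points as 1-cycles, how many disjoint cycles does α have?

2

The cycle decomposition is (A)(B, I, G, D, H, C, E, F), which has 2 cycles (counting 1-cycles).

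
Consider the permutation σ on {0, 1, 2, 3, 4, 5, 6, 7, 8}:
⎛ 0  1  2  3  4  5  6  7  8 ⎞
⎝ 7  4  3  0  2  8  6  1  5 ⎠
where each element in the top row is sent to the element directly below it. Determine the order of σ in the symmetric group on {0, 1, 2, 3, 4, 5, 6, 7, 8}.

6

The disjoint-cycle form of σ has cycle lengths 6, 2, 1.
The order of σ is the least common multiple of its cycle lengths: lcm(6, 2) = 6.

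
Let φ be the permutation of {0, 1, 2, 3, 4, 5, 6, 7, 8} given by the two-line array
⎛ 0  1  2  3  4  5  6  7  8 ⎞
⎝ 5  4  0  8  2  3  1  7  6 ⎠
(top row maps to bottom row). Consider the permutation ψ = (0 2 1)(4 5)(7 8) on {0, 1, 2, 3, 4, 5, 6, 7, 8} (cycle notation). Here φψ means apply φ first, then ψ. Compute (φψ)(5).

(φψ)(5) = ψ(φ(5)). φ(5) = 3, then ψ(3) = 3. So (φψ)(5) = 3.

3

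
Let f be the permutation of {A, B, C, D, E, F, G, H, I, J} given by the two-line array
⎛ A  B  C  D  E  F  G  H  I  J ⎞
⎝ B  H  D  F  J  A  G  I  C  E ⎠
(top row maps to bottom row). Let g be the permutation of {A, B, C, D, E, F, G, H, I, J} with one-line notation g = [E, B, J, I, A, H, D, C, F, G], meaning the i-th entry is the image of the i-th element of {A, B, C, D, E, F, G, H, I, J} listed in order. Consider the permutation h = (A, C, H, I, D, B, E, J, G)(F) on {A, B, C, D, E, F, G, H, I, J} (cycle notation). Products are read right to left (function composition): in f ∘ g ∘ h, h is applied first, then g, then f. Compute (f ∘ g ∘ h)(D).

H

Chase D: h(D) = B; g(B) = B; f(B) = H. Hence (f ∘ g ∘ h)(D) = H.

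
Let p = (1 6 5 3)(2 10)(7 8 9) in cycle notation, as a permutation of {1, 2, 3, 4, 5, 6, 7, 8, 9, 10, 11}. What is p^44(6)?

6

6 lies in the 4-cycle (1 6 5 3).
On a 4-cycle, p^4 is the identity, so p^44 = p^0 there (44 ≡ 0 mod 4).
So p^44(6) = 6.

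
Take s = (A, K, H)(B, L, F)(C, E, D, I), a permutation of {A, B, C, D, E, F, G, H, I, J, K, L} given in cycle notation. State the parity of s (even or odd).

odd

The cycle lengths are 4, 3, 3, 1, 1.
A cycle of length ℓ contributes ℓ−1 transpositions, so s is a product of 3 + 2 + 2 = 7 transpositions — odd.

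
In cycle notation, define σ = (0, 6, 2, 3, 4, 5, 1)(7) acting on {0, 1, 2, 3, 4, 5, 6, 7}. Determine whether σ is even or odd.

The cycle lengths are 7, 1.
A cycle of length ℓ contributes ℓ−1 transpositions, so σ is a product of 6 transpositions — even.

even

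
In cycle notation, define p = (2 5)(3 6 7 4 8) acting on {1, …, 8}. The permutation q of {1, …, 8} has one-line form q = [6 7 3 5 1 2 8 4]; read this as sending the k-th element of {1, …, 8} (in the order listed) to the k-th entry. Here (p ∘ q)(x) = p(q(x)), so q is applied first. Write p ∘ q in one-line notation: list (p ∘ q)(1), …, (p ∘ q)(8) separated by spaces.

(p ∘ q)(x) = p(q(x)). Computing each image: p(q(1)) = p(6) = 7, p(q(2)) = p(7) = 4, p(q(3)) = p(3) = 6, p(q(4)) = p(5) = 2, p(q(5)) = p(1) = 1, p(q(6)) = p(2) = 5, p(q(7)) = p(8) = 3, p(q(8)) = p(4) = 8.
Hence p ∘ q = [7 4 6 2 1 5 3 8].

7 4 6 2 1 5 3 8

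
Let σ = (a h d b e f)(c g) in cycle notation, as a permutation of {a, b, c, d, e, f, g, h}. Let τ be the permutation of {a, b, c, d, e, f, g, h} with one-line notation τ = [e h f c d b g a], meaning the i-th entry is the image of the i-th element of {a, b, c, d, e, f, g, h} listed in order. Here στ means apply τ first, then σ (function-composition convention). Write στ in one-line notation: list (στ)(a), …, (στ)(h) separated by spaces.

(στ)(x) = σ(τ(x)). Computing each image: σ(τ(a)) = σ(e) = f, σ(τ(b)) = σ(h) = d, σ(τ(c)) = σ(f) = a, σ(τ(d)) = σ(c) = g, σ(τ(e)) = σ(d) = b, σ(τ(f)) = σ(b) = e, σ(τ(g)) = σ(g) = c, σ(τ(h)) = σ(a) = h.
Hence στ = [f d a g b e c h].

f d a g b e c h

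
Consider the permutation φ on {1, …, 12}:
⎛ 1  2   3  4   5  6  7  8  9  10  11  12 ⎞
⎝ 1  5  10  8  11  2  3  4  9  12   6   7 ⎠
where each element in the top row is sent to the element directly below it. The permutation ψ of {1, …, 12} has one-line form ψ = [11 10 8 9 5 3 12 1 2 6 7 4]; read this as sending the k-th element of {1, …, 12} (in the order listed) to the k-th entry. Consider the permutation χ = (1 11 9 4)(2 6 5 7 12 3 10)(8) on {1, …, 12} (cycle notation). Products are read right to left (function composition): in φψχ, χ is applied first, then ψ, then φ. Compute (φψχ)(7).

8

(φψχ)(7) = φ(ψ(χ(7))). χ(7) = 12, then ψ(12) = 4, then φ(4) = 8, so the result is 8.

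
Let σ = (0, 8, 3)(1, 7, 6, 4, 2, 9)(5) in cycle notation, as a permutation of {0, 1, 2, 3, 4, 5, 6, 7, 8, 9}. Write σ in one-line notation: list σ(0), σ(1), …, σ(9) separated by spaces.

8 7 9 0 2 5 4 6 3 1

Image by image: 0↦8, 1↦7, 2↦9, 3↦0, 4↦2, 5↦5, 6↦4, 7↦6, 8↦3, 9↦1.
So the one-line form is 8 7 9 0 2 5 4 6 3 1.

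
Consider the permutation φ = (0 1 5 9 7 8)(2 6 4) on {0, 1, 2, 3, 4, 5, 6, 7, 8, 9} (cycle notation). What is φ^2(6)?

2

6 lies in the 3-cycle (2 6 4).
Advancing 2 steps from 6: 6 → 4 → 2.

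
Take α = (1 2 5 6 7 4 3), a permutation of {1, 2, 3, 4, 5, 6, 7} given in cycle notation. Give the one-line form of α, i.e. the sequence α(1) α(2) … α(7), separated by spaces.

2 5 1 3 6 7 4

Reading each image from the cycles: 1→2, 2→5, 3→1, 4→3, 5→6, 6→7, 7→4.
Listing these in domain order gives 2 5 1 3 6 7 4.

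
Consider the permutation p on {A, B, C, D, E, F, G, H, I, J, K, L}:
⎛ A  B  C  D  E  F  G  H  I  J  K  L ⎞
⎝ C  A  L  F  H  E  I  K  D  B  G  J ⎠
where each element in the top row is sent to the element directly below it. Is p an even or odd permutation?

In disjoint-cycle form the cycle lengths are 7, 5.
A cycle of length ℓ contributes ℓ−1 transpositions, so p is a product of 6 + 4 = 10 transpositions — even.

even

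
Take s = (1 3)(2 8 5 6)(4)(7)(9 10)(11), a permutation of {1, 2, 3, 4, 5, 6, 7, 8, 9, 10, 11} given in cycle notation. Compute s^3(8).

8 lies in the 4-cycle (2 8 5 6).
Advancing 3 steps from 8: 8 → 5 → 6 → 2.

2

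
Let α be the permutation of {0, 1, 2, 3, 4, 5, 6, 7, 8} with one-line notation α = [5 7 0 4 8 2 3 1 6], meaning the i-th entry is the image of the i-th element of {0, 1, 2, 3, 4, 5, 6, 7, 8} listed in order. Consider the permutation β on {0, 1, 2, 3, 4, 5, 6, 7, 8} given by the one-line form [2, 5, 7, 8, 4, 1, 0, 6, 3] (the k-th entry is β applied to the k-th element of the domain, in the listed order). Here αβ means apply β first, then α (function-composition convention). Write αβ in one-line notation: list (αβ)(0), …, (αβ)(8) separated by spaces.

(αβ)(x) = α(β(x)). Computing each image: α(β(0)) = α(2) = 0, α(β(1)) = α(5) = 2, α(β(2)) = α(7) = 1, α(β(3)) = α(8) = 6, α(β(4)) = α(4) = 8, α(β(5)) = α(1) = 7, α(β(6)) = α(0) = 5, α(β(7)) = α(6) = 3, α(β(8)) = α(3) = 4.
Hence αβ = [0 2 1 6 8 7 5 3 4].

0 2 1 6 8 7 5 3 4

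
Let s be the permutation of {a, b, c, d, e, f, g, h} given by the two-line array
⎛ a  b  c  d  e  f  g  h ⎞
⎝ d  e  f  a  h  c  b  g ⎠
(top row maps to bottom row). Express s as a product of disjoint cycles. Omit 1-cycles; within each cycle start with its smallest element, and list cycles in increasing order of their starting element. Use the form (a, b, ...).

(a, d)(b, e, h, g)(c, f)

Iterating s from a gives a → d → a; that is the 2-cycle (a, d).
Continuing from each remaining unvisited element yields (a, d)(b, e, h, g)(c, f).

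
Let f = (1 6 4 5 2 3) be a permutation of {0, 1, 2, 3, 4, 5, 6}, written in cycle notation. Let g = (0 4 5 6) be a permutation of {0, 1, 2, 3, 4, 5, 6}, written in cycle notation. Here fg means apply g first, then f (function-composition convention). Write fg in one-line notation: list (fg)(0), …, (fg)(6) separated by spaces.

(fg)(x) = f(g(x)). Computing each image: f(g(0)) = f(4) = 5, f(g(1)) = f(1) = 6, f(g(2)) = f(2) = 3, f(g(3)) = f(3) = 1, f(g(4)) = f(5) = 2, f(g(5)) = f(6) = 4, f(g(6)) = f(0) = 0.
Hence fg = [5 6 3 1 2 4 0].

5 6 3 1 2 4 0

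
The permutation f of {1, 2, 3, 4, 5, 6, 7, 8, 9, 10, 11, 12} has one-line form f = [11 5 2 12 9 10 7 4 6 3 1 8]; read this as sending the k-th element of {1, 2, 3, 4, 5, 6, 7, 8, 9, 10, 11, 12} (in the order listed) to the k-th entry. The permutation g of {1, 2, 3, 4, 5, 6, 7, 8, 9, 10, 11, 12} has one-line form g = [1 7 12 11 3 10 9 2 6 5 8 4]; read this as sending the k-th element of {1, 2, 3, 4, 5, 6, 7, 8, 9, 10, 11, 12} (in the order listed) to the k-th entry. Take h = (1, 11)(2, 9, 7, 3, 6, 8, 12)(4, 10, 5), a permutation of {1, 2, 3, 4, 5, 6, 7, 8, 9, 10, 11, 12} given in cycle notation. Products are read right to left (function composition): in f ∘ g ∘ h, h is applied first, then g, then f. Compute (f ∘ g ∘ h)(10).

(f ∘ g ∘ h)(10) = f(g(h(10))). h(10) = 5, then g(5) = 3, then f(3) = 2, so the result is 2.

2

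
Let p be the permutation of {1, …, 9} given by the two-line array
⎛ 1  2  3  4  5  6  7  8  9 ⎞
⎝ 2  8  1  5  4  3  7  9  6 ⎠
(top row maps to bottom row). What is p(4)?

5

The entry below 4 in the array is 5, so p(4) = 5.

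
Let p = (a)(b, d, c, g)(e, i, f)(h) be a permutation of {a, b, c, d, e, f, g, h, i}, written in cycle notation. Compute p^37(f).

e

f lies in the 3-cycle (e, i, f).
Powers repeat with period 3 on this cycle, and 37 mod 3 = 1, so p^37(f) = p^1(f).
Stepping 1 place around the cycle: f → e.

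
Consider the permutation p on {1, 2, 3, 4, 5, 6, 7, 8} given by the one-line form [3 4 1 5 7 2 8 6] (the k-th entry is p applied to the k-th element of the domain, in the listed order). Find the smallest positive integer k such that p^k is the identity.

Decomposing into disjoint cycles gives cycle lengths 6, 2.
The order is lcm(6, 2) = 6.

6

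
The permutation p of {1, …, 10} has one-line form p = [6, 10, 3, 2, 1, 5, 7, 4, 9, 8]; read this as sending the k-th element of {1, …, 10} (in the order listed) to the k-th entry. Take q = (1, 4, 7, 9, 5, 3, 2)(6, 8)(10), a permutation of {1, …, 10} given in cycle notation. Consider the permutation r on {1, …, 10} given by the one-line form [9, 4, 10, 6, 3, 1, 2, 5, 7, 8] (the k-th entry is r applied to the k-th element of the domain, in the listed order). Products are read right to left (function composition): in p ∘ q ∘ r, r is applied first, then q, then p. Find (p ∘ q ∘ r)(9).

9

Apply the permutations in order: r(9) = 7, then q(7) = 9, then p(9) = 9. So (p ∘ q ∘ r)(9) = 9.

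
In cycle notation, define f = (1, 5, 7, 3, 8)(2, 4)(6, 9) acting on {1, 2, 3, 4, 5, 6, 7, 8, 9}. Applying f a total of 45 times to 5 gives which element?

5

5 lies in the 5-cycle (1, 5, 7, 3, 8).
Since the cycle has length 5, f^45 acts on it the same as f^0 (45 mod 5 = 0).
So f^45(5) = 5.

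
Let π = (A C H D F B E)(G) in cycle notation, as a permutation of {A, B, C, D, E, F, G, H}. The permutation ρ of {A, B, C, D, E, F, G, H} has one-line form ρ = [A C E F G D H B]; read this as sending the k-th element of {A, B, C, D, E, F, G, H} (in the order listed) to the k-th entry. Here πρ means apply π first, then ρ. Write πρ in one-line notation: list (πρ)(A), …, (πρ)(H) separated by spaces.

E G B D A C H F

(πρ)(x) = ρ(π(x)). Computing each image: ρ(π(A)) = ρ(C) = E, ρ(π(B)) = ρ(E) = G, ρ(π(C)) = ρ(H) = B, ρ(π(D)) = ρ(F) = D, ρ(π(E)) = ρ(A) = A, ρ(π(F)) = ρ(B) = C, ρ(π(G)) = ρ(G) = H, ρ(π(H)) = ρ(D) = F.
Hence πρ = [E G B D A C H F].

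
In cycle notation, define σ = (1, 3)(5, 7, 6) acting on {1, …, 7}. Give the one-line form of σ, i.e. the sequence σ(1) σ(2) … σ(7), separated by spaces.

Reading each image from the cycles: 1→3, 2→2, 3→1, 4→4, 5→7, 6→5, 7→6.
Listing these in domain order gives 3 2 1 4 7 5 6.

3 2 1 4 7 5 6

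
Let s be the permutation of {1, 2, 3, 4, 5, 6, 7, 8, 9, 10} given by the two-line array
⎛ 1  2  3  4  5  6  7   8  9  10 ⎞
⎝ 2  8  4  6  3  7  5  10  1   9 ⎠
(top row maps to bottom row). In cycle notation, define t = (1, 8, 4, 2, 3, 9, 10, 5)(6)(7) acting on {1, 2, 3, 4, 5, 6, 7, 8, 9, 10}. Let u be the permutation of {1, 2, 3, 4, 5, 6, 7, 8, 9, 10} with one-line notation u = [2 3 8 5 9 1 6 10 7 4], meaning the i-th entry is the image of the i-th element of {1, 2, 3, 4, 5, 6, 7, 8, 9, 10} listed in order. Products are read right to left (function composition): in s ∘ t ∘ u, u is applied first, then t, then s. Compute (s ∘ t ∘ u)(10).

Chase 10: u(10) = 4; t(4) = 2; s(2) = 8. Hence (s ∘ t ∘ u)(10) = 8.

8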